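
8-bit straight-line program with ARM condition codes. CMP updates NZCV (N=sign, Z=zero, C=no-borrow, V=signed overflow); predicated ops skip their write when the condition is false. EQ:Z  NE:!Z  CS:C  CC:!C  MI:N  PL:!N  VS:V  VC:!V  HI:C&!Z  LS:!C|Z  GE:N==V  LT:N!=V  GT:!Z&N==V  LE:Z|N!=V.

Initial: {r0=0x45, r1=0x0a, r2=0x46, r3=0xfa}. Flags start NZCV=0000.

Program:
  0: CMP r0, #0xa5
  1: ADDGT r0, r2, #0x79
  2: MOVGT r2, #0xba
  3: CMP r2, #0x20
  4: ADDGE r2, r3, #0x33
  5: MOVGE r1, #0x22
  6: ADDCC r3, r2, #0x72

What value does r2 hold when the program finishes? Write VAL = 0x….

VAL = 0xba

0: ✓ CMP  NZCV=1001
1: ✓ ADDGT  r0←0xbf
2: ✓ MOVGT  r2←0xba
3: ✓ CMP  NZCV=1010
4: · ADDGE
5: · MOVGE
6: · ADDCC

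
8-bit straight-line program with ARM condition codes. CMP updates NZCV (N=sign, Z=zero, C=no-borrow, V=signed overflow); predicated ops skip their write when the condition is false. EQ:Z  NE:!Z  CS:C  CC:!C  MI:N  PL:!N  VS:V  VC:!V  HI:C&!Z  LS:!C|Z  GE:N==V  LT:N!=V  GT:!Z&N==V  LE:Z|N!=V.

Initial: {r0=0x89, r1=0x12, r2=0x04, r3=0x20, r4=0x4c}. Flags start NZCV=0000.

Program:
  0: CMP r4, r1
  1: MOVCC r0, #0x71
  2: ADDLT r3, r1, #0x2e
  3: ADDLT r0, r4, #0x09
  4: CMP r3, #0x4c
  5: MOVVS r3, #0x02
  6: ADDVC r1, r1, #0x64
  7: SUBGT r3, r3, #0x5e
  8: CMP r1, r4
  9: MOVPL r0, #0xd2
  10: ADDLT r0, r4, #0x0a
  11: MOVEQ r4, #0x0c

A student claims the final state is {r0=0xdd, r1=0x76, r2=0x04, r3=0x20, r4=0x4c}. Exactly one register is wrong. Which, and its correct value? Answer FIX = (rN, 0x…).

FIX = (r0, 0xd2)

[0] flags=0010 → (cmp)
[1] flags=0010 CC?F → skip
[2] flags=0010 LT?F → skip
[3] flags=0010 LT?F → skip
[4] flags=1000 → (cmp)
[5] flags=1000 VS?F → skip
[6] flags=1000 VC?T → r1=0x76
[7] flags=1000 GT?F → skip
[8] flags=0010 → (cmp)
[9] flags=0010 PL?T → r0=0xd2
[10] flags=0010 LT?F → skip
[11] flags=0010 EQ?F → skip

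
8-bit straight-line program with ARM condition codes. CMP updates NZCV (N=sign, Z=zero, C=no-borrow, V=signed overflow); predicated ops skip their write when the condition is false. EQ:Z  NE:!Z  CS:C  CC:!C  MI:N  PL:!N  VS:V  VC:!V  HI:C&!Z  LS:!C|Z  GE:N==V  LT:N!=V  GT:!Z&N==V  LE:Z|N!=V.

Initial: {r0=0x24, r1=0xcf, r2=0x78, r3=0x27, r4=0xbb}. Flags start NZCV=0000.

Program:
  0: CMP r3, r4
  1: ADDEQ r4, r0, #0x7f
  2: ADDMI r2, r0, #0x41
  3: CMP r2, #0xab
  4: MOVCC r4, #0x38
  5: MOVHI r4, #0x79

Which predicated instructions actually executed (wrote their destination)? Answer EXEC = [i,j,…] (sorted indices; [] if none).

[0] flags=0000 → (cmp)
[1] flags=0000 EQ?F → skip
[2] flags=0000 MI?F → skip
[3] flags=1001 → (cmp)
[4] flags=1001 CC?T → r4=0x38
[5] flags=1001 HI?F → skip

EXEC = [4]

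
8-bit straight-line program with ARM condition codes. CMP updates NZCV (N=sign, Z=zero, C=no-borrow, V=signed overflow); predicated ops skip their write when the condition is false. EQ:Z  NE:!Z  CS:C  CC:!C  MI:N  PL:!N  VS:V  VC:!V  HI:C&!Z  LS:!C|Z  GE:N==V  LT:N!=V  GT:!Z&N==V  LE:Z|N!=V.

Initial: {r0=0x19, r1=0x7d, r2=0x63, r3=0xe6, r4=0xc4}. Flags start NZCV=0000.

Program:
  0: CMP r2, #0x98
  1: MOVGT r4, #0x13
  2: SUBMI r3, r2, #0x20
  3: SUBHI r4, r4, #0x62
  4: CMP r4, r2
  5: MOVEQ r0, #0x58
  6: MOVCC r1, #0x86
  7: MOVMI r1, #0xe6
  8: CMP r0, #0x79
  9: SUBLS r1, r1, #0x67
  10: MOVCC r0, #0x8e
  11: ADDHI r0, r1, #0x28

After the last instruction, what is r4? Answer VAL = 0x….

0: ✓ CMP  NZCV=1001
1: ✓ MOVGT  r4←0x13
2: ✓ SUBMI  r3←0x43
3: · SUBHI
4: ✓ CMP  NZCV=1000
5: · MOVEQ
6: ✓ MOVCC  r1←0x86
7: ✓ MOVMI  r1←0xe6
8: ✓ CMP  NZCV=1000
9: ✓ SUBLS  r1←0x7f
10: ✓ MOVCC  r0←0x8e
11: · ADDHI

VAL = 0x13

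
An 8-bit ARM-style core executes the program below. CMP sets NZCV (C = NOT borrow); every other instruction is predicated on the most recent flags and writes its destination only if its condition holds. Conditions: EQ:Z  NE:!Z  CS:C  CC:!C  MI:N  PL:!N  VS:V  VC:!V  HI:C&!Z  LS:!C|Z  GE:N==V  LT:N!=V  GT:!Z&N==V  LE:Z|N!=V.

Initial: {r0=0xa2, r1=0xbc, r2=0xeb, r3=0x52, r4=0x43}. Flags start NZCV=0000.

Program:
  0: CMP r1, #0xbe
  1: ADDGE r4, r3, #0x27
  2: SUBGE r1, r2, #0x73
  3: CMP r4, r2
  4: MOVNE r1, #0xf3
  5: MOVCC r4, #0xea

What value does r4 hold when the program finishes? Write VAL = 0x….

VAL = 0xea

[0] flags=1000 → (cmp)
[1] flags=1000 GE?F → skip
[2] flags=1000 GE?F → skip
[3] flags=0000 → (cmp)
[4] flags=0000 NE?T → r1=0xf3
[5] flags=0000 CC?T → r4=0xea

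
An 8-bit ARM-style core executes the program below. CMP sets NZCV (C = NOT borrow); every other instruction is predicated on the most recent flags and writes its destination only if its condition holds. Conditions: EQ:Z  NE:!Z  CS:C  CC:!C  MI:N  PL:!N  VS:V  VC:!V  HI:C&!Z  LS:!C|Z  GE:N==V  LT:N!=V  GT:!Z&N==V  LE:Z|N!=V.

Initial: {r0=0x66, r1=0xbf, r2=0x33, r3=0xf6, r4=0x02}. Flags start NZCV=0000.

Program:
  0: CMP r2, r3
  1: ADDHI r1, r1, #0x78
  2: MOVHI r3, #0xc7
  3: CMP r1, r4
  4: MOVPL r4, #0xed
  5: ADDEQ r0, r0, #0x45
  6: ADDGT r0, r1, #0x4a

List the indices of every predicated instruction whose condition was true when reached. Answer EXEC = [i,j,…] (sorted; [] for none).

[0] flags=0000 → (cmp)
[1] flags=0000 HI?F → skip
[2] flags=0000 HI?F → skip
[3] flags=1010 → (cmp)
[4] flags=1010 PL?F → skip
[5] flags=1010 EQ?F → skip
[6] flags=1010 GT?F → skip

EXEC = []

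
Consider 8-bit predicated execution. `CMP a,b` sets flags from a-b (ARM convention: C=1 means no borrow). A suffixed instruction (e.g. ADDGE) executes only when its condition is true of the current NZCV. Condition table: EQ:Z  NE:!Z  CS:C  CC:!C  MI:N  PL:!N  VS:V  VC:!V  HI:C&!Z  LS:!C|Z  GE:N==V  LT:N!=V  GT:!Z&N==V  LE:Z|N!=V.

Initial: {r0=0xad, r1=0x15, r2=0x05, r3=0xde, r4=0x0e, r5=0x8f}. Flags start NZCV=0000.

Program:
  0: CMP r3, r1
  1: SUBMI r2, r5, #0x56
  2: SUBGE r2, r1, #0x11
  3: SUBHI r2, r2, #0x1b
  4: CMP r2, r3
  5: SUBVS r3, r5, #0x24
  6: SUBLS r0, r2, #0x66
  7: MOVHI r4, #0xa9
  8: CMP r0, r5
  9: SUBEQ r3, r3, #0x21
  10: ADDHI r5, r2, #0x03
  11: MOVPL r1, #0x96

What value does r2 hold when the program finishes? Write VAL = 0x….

0: ✓ CMP  NZCV=1010
1: ✓ SUBMI  r2←0x39
2: · SUBGE
3: ✓ SUBHI  r2←0x1e
4: ✓ CMP  NZCV=0000
5: · SUBVS
6: ✓ SUBLS  r0←0xb8
7: · MOVHI
8: ✓ CMP  NZCV=0010
9: · SUBEQ
10: ✓ ADDHI  r5←0x21
11: ✓ MOVPL  r1←0x96

VAL = 0x1e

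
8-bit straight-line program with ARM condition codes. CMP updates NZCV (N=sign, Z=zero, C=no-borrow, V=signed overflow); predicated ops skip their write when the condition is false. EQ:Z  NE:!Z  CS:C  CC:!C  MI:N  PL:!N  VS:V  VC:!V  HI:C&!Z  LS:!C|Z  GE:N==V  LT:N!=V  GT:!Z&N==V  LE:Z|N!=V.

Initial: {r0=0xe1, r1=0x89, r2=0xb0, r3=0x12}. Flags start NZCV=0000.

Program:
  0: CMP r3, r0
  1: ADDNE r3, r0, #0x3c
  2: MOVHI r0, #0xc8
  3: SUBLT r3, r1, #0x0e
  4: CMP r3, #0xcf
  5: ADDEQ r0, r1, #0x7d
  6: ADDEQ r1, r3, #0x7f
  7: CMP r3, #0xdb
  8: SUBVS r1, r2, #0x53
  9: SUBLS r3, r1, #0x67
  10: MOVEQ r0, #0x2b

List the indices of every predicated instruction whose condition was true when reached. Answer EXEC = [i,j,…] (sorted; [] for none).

EXEC = [1,9]

0: ✓ CMP  NZCV=0000
1: ✓ ADDNE  r3←0x1d
2: · MOVHI
3: · SUBLT
4: ✓ CMP  NZCV=0000
5: · ADDEQ
6: · ADDEQ
7: ✓ CMP  NZCV=0000
8: · SUBVS
9: ✓ SUBLS  r3←0x22
10: · MOVEQ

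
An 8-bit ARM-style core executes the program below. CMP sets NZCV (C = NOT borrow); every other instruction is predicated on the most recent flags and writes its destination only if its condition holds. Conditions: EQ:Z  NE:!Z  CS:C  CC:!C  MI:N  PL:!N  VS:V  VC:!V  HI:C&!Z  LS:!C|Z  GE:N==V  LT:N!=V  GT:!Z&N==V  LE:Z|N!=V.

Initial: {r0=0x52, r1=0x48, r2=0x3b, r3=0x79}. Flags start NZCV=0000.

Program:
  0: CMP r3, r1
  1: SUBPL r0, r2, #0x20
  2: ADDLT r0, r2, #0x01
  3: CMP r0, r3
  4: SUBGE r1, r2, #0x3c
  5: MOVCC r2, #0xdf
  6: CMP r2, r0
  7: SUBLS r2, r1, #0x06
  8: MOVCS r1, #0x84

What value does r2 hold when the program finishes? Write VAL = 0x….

VAL = 0xdf

0: ✓ CMP  NZCV=0010
1: ✓ SUBPL  r0←0x1b
2: · ADDLT
3: ✓ CMP  NZCV=1000
4: · SUBGE
5: ✓ MOVCC  r2←0xdf
6: ✓ CMP  NZCV=1010
7: · SUBLS
8: ✓ MOVCS  r1←0x84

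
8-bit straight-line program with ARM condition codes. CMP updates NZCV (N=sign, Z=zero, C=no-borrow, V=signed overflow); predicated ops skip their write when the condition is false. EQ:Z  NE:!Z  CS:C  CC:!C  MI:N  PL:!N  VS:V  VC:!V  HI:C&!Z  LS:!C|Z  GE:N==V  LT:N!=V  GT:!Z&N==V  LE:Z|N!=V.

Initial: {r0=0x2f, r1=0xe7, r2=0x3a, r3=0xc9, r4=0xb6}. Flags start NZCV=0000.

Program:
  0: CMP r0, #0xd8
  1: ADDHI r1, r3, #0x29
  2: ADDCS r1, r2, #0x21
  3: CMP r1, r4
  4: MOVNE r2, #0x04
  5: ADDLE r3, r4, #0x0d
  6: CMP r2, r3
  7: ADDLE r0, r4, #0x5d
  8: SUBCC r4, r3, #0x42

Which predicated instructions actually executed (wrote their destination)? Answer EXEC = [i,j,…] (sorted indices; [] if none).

EXEC = [4,8]

[0] flags=0000 → (cmp)
[1] flags=0000 HI?F → skip
[2] flags=0000 CS?F → skip
[3] flags=0010 → (cmp)
[4] flags=0010 NE?T → r2=0x04
[5] flags=0010 LE?F → skip
[6] flags=0000 → (cmp)
[7] flags=0000 LE?F → skip
[8] flags=0000 CC?T → r4=0x87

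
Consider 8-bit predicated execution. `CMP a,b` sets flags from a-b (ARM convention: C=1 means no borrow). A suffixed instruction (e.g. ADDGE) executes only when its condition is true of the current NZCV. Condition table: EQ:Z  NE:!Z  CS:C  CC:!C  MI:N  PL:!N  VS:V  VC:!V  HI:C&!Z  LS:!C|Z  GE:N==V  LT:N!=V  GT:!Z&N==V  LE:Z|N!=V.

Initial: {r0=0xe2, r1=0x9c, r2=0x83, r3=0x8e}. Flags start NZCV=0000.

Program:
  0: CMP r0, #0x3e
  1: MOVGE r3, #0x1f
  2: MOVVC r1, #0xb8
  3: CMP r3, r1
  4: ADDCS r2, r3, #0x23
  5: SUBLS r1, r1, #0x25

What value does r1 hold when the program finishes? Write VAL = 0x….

VAL = 0x93

[0] flags=1010 → (cmp)
[1] flags=1010 GE?F → skip
[2] flags=1010 VC?T → r1=0xb8
[3] flags=1000 → (cmp)
[4] flags=1000 CS?F → skip
[5] flags=1000 LS?T → r1=0x93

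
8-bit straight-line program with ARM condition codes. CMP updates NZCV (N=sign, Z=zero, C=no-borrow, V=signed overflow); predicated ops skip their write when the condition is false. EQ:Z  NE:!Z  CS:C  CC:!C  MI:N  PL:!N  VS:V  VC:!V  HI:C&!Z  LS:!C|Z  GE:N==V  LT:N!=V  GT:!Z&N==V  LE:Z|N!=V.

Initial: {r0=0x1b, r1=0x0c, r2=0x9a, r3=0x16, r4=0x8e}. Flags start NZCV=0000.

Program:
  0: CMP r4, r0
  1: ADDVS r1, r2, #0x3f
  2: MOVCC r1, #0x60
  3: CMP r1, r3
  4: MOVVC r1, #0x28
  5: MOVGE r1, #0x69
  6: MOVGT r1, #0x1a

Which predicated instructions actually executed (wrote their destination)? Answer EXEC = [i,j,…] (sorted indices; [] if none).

[0] flags=0011 → (cmp)
[1] flags=0011 VS?T → r1=0xd9
[2] flags=0011 CC?F → skip
[3] flags=1010 → (cmp)
[4] flags=1010 VC?T → r1=0x28
[5] flags=1010 GE?F → skip
[6] flags=1010 GT?F → skip

EXEC = [1,4]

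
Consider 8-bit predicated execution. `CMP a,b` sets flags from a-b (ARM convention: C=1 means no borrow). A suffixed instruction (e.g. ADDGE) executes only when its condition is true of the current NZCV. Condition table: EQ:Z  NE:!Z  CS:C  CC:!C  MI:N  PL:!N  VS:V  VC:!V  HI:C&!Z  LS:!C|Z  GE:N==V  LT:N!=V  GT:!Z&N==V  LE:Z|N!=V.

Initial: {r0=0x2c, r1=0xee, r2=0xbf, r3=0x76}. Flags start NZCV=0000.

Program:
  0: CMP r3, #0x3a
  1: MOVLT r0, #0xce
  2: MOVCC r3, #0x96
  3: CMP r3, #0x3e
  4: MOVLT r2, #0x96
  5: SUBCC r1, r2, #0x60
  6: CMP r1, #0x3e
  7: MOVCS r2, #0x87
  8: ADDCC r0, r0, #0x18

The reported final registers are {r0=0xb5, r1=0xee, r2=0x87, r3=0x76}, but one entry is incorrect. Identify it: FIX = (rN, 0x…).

FIX = (r0, 0x2c)

0: ✓ CMP  NZCV=0010
1: · MOVLT
2: · MOVCC
3: ✓ CMP  NZCV=0010
4: · MOVLT
5: · SUBCC
6: ✓ CMP  NZCV=1010
7: ✓ MOVCS  r2←0x87
8: · ADDCC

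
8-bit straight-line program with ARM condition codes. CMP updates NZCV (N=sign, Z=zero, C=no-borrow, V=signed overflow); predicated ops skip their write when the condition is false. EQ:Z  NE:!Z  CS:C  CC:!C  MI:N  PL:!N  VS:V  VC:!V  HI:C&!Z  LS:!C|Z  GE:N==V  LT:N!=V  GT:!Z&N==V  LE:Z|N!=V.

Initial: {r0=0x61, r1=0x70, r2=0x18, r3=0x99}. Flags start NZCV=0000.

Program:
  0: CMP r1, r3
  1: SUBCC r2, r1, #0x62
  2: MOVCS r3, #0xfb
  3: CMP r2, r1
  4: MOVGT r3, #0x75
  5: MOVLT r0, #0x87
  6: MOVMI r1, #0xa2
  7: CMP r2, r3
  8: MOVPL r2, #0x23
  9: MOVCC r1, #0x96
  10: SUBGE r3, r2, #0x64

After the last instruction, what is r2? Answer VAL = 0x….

VAL = 0x23

0: ✓ CMP  NZCV=1001
1: ✓ SUBCC  r2←0x0e
2: · MOVCS
3: ✓ CMP  NZCV=1000
4: · MOVGT
5: ✓ MOVLT  r0←0x87
6: ✓ MOVMI  r1←0xa2
7: ✓ CMP  NZCV=0000
8: ✓ MOVPL  r2←0x23
9: ✓ MOVCC  r1←0x96
10: ✓ SUBGE  r3←0xbf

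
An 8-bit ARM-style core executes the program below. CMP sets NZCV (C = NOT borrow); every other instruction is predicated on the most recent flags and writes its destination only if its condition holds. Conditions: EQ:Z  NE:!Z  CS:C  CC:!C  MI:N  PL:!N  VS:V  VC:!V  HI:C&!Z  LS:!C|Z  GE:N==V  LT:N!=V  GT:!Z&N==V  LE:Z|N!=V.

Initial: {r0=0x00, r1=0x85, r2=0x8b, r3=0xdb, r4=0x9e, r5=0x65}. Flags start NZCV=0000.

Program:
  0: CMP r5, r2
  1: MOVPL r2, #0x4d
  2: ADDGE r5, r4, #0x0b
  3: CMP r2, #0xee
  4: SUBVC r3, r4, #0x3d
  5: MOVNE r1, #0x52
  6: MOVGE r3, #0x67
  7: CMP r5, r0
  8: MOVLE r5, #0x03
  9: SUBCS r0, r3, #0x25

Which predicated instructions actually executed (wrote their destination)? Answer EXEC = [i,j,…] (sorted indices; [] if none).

[0] flags=1001 → (cmp)
[1] flags=1001 PL?F → skip
[2] flags=1001 GE?T → r5=0xa9
[3] flags=1000 → (cmp)
[4] flags=1000 VC?T → r3=0x61
[5] flags=1000 NE?T → r1=0x52
[6] flags=1000 GE?F → skip
[7] flags=1010 → (cmp)
[8] flags=1010 LE?T → r5=0x03
[9] flags=1010 CS?T → r0=0x3c

EXEC = [2,4,5,8,9]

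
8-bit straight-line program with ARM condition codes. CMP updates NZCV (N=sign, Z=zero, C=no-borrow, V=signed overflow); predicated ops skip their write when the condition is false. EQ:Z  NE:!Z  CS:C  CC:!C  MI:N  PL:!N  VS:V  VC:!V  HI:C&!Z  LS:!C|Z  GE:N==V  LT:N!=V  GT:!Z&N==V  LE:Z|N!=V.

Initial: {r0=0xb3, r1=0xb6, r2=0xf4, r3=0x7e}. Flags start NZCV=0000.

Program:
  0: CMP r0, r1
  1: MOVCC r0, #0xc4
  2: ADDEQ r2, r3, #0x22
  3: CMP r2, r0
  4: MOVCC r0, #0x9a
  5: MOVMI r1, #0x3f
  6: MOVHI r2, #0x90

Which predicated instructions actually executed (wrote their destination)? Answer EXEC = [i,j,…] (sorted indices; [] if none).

[0] flags=1000 → (cmp)
[1] flags=1000 CC?T → r0=0xc4
[2] flags=1000 EQ?F → skip
[3] flags=0010 → (cmp)
[4] flags=0010 CC?F → skip
[5] flags=0010 MI?F → skip
[6] flags=0010 HI?T → r2=0x90

EXEC = [1,6]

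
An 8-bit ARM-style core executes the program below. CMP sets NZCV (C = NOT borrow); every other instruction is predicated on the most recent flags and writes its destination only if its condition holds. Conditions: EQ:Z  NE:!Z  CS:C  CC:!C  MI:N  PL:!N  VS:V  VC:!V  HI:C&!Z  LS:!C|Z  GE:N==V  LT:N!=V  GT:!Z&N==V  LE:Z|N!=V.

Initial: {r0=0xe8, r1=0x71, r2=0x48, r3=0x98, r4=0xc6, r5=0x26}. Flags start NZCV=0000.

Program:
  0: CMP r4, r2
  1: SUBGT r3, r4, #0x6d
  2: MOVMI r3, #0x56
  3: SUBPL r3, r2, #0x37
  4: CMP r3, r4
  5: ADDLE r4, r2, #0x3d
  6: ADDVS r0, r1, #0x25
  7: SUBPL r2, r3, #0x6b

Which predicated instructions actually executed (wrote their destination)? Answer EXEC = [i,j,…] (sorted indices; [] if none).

0: ✓ CMP  NZCV=0011
1: · SUBGT
2: · MOVMI
3: ✓ SUBPL  r3←0x11
4: ✓ CMP  NZCV=0000
5: · ADDLE
6: · ADDVS
7: ✓ SUBPL  r2←0xa6

EXEC = [3,7]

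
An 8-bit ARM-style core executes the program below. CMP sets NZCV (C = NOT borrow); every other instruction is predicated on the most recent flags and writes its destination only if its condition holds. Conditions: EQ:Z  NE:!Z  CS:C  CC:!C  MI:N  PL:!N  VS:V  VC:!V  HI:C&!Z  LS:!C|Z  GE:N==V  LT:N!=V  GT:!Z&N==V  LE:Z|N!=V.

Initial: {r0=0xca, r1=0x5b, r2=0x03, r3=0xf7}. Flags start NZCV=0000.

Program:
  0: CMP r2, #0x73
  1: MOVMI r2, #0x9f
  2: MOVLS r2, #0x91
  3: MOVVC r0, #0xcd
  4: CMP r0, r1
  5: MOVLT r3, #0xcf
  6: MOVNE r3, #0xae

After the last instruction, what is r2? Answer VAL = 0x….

0: ✓ CMP  NZCV=1000
1: ✓ MOVMI  r2←0x9f
2: ✓ MOVLS  r2←0x91
3: ✓ MOVVC  r0←0xcd
4: ✓ CMP  NZCV=0011
5: ✓ MOVLT  r3←0xcf
6: ✓ MOVNE  r3←0xae

VAL = 0x91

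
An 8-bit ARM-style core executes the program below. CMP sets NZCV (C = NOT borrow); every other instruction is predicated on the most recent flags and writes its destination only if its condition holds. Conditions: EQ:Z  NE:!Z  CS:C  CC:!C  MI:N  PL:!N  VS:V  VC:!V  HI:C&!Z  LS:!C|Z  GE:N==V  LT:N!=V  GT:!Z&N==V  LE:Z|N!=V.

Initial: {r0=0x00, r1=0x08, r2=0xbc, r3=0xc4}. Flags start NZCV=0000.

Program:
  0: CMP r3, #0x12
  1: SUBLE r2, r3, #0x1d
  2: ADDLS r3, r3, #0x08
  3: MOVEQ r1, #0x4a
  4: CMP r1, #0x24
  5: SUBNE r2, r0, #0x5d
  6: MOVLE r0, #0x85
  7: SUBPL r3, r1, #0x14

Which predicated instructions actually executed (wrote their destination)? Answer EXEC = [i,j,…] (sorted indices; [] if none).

EXEC = [1,5,6]

0: ✓ CMP  NZCV=1010
1: ✓ SUBLE  r2←0xa7
2: · ADDLS
3: · MOVEQ
4: ✓ CMP  NZCV=1000
5: ✓ SUBNE  r2←0xa3
6: ✓ MOVLE  r0←0x85
7: · SUBPL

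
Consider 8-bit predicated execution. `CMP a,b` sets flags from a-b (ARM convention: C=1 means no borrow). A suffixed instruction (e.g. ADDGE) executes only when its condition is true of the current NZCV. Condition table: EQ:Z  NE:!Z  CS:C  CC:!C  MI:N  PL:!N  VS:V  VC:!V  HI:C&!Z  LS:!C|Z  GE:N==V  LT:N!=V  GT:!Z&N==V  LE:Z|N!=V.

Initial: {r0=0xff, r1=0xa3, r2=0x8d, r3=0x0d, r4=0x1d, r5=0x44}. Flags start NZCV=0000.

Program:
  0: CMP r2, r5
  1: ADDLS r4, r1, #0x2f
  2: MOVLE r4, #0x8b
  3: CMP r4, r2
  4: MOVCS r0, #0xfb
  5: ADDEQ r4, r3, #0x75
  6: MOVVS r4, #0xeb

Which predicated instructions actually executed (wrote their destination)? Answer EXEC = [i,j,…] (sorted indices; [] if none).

[0] flags=0011 → (cmp)
[1] flags=0011 LS?F → skip
[2] flags=0011 LE?T → r4=0x8b
[3] flags=1000 → (cmp)
[4] flags=1000 CS?F → skip
[5] flags=1000 EQ?F → skip
[6] flags=1000 VS?F → skip

EXEC = [2]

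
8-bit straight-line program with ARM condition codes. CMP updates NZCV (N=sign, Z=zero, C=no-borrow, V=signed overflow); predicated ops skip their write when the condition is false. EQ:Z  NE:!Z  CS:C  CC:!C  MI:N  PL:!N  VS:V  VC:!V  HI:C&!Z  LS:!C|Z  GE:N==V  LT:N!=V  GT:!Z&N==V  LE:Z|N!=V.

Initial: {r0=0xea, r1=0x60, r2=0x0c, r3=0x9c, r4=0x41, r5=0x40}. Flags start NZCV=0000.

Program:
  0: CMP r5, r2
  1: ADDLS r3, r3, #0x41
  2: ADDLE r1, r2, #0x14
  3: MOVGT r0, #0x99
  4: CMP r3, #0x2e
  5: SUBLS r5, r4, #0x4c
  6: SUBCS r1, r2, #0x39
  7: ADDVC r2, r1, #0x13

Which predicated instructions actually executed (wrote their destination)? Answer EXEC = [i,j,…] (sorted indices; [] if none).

EXEC = [3,6]

0: ✓ CMP  NZCV=0010
1: · ADDLS
2: · ADDLE
3: ✓ MOVGT  r0←0x99
4: ✓ CMP  NZCV=0011
5: · SUBLS
6: ✓ SUBCS  r1←0xd3
7: · ADDVC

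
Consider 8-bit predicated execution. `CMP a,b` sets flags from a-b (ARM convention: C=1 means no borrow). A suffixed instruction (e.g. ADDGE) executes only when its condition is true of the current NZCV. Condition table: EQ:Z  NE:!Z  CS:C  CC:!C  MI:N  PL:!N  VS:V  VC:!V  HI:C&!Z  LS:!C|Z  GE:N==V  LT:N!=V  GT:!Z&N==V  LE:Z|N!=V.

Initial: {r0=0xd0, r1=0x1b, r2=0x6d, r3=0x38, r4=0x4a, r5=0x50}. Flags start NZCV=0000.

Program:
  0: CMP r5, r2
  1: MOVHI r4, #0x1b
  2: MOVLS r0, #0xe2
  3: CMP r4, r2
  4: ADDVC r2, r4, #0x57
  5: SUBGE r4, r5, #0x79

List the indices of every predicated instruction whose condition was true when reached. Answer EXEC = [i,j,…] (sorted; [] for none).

EXEC = [2,4]

[0] flags=1000 → (cmp)
[1] flags=1000 HI?F → skip
[2] flags=1000 LS?T → r0=0xe2
[3] flags=1000 → (cmp)
[4] flags=1000 VC?T → r2=0xa1
[5] flags=1000 GE?F → skip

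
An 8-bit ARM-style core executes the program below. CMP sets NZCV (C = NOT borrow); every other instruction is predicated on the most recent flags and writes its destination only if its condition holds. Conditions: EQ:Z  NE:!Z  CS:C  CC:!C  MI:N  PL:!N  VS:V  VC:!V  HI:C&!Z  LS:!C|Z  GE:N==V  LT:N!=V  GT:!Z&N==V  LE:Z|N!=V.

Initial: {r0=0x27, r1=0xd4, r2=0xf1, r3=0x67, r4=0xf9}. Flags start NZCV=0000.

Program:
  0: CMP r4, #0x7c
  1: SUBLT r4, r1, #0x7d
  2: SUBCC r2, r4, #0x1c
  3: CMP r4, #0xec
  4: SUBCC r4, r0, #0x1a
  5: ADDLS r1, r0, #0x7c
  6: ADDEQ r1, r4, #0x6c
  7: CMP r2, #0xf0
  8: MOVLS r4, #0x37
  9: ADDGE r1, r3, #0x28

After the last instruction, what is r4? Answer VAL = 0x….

0: ✓ CMP  NZCV=0011
1: ✓ SUBLT  r4←0x57
2: · SUBCC
3: ✓ CMP  NZCV=0000
4: ✓ SUBCC  r4←0x0d
5: ✓ ADDLS  r1←0xa3
6: · ADDEQ
7: ✓ CMP  NZCV=0010
8: · MOVLS
9: ✓ ADDGE  r1←0x8f

VAL = 0x0d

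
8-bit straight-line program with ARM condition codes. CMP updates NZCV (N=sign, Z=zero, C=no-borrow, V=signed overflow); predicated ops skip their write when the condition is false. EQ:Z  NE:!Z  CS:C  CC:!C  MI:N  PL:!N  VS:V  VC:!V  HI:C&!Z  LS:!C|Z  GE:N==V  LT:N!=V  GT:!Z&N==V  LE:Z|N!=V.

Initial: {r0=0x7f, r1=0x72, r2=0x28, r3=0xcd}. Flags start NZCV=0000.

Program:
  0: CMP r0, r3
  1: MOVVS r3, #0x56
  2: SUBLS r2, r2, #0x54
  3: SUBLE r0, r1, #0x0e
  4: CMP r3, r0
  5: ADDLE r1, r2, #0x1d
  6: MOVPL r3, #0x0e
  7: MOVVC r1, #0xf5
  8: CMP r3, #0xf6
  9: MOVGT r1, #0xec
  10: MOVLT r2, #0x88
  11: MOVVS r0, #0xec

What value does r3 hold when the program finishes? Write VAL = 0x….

0: ✓ CMP  NZCV=1001
1: ✓ MOVVS  r3←0x56
2: ✓ SUBLS  r2←0xd4
3: · SUBLE
4: ✓ CMP  NZCV=1000
5: ✓ ADDLE  r1←0xf1
6: · MOVPL
7: ✓ MOVVC  r1←0xf5
8: ✓ CMP  NZCV=0000
9: ✓ MOVGT  r1←0xec
10: · MOVLT
11: · MOVVS

VAL = 0x56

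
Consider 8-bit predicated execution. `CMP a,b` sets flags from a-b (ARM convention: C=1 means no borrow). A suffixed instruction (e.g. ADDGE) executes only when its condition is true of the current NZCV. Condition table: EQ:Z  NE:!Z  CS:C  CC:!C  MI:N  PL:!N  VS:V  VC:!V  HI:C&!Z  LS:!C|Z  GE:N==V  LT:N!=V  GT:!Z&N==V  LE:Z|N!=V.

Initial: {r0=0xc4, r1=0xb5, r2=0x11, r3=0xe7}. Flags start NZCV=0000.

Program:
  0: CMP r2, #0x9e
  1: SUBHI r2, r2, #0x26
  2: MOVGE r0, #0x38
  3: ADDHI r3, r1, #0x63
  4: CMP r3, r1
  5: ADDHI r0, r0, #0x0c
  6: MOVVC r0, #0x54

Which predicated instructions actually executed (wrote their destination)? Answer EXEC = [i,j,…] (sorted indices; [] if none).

EXEC = [2,5,6]

0: ✓ CMP  NZCV=0000
1: · SUBHI
2: ✓ MOVGE  r0←0x38
3: · ADDHI
4: ✓ CMP  NZCV=0010
5: ✓ ADDHI  r0←0x44
6: ✓ MOVVC  r0←0x54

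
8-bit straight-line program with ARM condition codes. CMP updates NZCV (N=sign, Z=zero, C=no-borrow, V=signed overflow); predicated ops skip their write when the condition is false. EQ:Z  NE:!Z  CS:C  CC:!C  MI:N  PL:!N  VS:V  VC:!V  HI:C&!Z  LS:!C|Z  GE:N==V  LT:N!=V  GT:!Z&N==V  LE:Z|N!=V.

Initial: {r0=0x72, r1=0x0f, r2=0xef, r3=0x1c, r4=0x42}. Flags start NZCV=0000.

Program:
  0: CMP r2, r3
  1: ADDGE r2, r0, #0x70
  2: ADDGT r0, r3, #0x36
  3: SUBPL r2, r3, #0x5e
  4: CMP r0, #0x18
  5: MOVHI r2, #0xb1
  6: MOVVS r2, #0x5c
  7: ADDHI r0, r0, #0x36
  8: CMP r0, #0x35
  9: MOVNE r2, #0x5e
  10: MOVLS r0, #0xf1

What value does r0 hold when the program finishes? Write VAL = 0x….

[0] flags=1010 → (cmp)
[1] flags=1010 GE?F → skip
[2] flags=1010 GT?F → skip
[3] flags=1010 PL?F → skip
[4] flags=0010 → (cmp)
[5] flags=0010 HI?T → r2=0xb1
[6] flags=0010 VS?F → skip
[7] flags=0010 HI?T → r0=0xa8
[8] flags=0011 → (cmp)
[9] flags=0011 NE?T → r2=0x5e
[10] flags=0011 LS?F → skip

VAL = 0xa8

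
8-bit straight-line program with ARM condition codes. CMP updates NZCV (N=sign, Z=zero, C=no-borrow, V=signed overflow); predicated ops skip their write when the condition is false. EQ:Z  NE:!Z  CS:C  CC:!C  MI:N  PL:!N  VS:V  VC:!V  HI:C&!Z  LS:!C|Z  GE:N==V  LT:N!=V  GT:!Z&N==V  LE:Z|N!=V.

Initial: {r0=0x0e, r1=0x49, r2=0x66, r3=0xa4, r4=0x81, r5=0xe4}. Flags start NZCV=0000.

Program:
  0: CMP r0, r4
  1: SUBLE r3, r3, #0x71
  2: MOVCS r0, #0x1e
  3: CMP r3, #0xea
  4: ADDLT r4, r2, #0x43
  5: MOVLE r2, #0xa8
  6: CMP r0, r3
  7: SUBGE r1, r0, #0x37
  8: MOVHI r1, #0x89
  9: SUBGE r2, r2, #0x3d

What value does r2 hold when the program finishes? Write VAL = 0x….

VAL = 0x6b

[0] flags=1001 → (cmp)
[1] flags=1001 LE?F → skip
[2] flags=1001 CS?F → skip
[3] flags=1000 → (cmp)
[4] flags=1000 LT?T → r4=0xa9
[5] flags=1000 LE?T → r2=0xa8
[6] flags=0000 → (cmp)
[7] flags=0000 GE?T → r1=0xd7
[8] flags=0000 HI?F → skip
[9] flags=0000 GE?T → r2=0x6b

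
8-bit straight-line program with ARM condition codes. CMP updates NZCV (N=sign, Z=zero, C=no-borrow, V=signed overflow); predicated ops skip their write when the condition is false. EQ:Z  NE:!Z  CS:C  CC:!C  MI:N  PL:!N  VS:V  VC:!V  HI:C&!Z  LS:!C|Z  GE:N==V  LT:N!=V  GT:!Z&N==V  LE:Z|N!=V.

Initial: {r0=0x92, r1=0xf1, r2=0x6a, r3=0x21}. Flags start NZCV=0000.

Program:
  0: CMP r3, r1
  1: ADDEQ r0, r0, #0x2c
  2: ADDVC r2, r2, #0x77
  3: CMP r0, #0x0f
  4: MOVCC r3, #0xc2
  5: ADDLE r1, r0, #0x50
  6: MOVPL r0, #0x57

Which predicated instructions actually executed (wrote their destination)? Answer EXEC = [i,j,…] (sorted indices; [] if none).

[0] flags=0000 → (cmp)
[1] flags=0000 EQ?F → skip
[2] flags=0000 VC?T → r2=0xe1
[3] flags=1010 → (cmp)
[4] flags=1010 CC?F → skip
[5] flags=1010 LE?T → r1=0xe2
[6] flags=1010 PL?F → skip

EXEC = [2,5]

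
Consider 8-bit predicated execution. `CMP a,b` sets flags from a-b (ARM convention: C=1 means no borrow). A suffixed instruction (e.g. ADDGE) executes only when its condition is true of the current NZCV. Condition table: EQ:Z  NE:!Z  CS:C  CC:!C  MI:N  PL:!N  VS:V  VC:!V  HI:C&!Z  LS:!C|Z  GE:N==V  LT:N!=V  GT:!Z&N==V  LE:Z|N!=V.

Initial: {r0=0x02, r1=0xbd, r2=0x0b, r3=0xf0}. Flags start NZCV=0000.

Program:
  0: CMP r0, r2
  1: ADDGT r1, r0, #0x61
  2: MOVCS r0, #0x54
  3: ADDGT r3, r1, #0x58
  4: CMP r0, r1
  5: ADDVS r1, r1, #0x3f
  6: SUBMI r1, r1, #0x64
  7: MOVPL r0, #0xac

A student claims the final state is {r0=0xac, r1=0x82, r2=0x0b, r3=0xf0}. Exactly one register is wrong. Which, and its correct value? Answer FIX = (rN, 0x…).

[0] flags=1000 → (cmp)
[1] flags=1000 GT?F → skip
[2] flags=1000 CS?F → skip
[3] flags=1000 GT?F → skip
[4] flags=0000 → (cmp)
[5] flags=0000 VS?F → skip
[6] flags=0000 MI?F → skip
[7] flags=0000 PL?T → r0=0xac

FIX = (r1, 0xbd)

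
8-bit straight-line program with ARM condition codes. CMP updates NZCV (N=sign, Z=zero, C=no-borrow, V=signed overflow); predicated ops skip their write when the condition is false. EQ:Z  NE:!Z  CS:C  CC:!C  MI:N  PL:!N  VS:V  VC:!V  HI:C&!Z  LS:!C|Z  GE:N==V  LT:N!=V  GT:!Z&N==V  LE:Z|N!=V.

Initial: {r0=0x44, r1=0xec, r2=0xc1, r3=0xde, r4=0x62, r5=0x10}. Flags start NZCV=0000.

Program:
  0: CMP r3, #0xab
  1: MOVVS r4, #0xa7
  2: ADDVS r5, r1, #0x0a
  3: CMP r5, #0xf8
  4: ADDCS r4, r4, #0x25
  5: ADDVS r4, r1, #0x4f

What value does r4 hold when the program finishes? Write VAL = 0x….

[0] flags=0010 → (cmp)
[1] flags=0010 VS?F → skip
[2] flags=0010 VS?F → skip
[3] flags=0000 → (cmp)
[4] flags=0000 CS?F → skip
[5] flags=0000 VS?F → skip

VAL = 0x62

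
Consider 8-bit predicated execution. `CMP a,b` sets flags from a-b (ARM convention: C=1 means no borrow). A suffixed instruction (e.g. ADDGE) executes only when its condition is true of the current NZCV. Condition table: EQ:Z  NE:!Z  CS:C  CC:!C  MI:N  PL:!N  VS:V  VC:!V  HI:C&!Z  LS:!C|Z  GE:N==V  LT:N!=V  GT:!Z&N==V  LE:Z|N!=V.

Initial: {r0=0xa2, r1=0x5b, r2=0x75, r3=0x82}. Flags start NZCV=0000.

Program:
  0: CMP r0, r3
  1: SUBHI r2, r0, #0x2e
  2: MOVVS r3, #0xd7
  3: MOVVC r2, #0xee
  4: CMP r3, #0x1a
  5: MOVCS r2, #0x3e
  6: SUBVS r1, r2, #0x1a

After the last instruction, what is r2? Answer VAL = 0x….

0: ✓ CMP  NZCV=0010
1: ✓ SUBHI  r2←0x74
2: · MOVVS
3: ✓ MOVVC  r2←0xee
4: ✓ CMP  NZCV=0011
5: ✓ MOVCS  r2←0x3e
6: ✓ SUBVS  r1←0x24

VAL = 0x3e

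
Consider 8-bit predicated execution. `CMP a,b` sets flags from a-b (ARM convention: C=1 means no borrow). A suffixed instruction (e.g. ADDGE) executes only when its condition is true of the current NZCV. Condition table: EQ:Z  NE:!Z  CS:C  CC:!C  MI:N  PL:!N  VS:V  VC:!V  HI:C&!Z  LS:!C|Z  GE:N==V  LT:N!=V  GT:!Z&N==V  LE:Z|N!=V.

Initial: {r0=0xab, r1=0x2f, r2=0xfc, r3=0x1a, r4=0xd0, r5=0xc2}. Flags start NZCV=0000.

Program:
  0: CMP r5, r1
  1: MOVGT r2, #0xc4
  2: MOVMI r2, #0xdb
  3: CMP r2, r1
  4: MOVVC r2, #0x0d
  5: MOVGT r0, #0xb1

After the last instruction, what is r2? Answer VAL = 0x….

0: ✓ CMP  NZCV=1010
1: · MOVGT
2: ✓ MOVMI  r2←0xdb
3: ✓ CMP  NZCV=1010
4: ✓ MOVVC  r2←0x0d
5: · MOVGT

VAL = 0x0d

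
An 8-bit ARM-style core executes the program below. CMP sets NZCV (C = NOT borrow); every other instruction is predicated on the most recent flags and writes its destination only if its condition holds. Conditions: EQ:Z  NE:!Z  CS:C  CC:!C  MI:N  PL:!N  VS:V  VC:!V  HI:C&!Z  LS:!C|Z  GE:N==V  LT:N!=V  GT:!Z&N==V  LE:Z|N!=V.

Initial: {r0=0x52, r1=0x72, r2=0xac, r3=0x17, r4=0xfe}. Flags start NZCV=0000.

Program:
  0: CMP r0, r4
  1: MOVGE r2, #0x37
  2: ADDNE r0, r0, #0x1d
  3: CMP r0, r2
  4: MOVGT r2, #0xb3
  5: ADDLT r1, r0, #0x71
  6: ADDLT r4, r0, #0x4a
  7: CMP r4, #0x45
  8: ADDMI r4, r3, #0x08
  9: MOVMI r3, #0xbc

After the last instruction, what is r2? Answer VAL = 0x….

[0] flags=0000 → (cmp)
[1] flags=0000 GE?T → r2=0x37
[2] flags=0000 NE?T → r0=0x6f
[3] flags=0010 → (cmp)
[4] flags=0010 GT?T → r2=0xb3
[5] flags=0010 LT?F → skip
[6] flags=0010 LT?F → skip
[7] flags=1010 → (cmp)
[8] flags=1010 MI?T → r4=0x1f
[9] flags=1010 MI?T → r3=0xbc

VAL = 0xb3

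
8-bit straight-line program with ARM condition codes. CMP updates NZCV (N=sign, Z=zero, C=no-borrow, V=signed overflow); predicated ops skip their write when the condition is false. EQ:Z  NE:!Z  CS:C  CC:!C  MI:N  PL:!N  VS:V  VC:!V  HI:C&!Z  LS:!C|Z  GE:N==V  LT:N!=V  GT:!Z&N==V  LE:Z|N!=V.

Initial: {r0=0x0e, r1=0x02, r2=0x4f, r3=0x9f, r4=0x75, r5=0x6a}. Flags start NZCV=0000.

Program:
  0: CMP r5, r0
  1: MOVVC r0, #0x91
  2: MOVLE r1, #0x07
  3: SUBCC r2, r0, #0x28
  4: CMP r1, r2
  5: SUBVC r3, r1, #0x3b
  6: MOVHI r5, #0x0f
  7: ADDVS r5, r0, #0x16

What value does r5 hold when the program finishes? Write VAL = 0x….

[0] flags=0010 → (cmp)
[1] flags=0010 VC?T → r0=0x91
[2] flags=0010 LE?F → skip
[3] flags=0010 CC?F → skip
[4] flags=1000 → (cmp)
[5] flags=1000 VC?T → r3=0xc7
[6] flags=1000 HI?F → skip
[7] flags=1000 VS?F → skip

VAL = 0x6a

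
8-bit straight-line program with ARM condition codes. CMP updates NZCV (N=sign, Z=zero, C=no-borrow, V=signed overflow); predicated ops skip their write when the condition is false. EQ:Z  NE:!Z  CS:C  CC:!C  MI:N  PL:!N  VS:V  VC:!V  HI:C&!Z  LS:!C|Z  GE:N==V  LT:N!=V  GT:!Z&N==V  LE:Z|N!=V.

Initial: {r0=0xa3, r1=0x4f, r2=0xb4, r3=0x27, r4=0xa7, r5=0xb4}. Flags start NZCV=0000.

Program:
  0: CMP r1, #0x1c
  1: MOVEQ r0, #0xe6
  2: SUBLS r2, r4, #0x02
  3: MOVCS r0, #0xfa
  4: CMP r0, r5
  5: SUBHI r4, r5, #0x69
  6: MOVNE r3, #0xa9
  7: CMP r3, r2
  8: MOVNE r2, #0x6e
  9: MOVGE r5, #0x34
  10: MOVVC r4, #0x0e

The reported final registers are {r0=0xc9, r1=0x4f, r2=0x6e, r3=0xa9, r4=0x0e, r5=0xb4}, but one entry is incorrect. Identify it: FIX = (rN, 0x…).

0: ✓ CMP  NZCV=0010
1: · MOVEQ
2: · SUBLS
3: ✓ MOVCS  r0←0xfa
4: ✓ CMP  NZCV=0010
5: ✓ SUBHI  r4←0x4b
6: ✓ MOVNE  r3←0xa9
7: ✓ CMP  NZCV=1000
8: ✓ MOVNE  r2←0x6e
9: · MOVGE
10: ✓ MOVVC  r4←0x0e

FIX = (r0, 0xfa)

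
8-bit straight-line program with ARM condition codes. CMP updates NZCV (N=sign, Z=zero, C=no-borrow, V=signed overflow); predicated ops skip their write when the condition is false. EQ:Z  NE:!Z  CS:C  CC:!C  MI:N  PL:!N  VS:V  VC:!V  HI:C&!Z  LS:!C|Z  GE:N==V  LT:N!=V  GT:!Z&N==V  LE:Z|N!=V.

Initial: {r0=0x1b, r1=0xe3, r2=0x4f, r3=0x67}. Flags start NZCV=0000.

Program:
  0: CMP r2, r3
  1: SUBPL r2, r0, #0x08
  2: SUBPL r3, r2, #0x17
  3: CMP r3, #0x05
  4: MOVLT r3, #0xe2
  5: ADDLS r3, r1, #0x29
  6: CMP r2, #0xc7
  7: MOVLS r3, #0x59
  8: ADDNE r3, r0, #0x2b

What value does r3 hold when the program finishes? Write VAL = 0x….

VAL = 0x46

0: ✓ CMP  NZCV=1000
1: · SUBPL
2: · SUBPL
3: ✓ CMP  NZCV=0010
4: · MOVLT
5: · ADDLS
6: ✓ CMP  NZCV=1001
7: ✓ MOVLS  r3←0x59
8: ✓ ADDNE  r3←0x46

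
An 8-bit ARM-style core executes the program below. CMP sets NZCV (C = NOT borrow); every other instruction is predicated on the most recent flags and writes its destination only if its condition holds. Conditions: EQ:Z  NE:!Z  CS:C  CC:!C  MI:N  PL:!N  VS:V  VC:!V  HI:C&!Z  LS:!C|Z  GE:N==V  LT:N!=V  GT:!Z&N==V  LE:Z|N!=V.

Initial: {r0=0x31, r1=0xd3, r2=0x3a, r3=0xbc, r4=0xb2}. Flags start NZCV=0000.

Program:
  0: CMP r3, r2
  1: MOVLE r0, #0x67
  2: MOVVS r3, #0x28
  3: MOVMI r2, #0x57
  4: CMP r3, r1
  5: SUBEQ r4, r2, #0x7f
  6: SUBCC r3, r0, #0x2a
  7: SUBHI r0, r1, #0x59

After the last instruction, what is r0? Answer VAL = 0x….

0: ✓ CMP  NZCV=1010
1: ✓ MOVLE  r0←0x67
2: · MOVVS
3: ✓ MOVMI  r2←0x57
4: ✓ CMP  NZCV=1000
5: · SUBEQ
6: ✓ SUBCC  r3←0x3d
7: · SUBHI

VAL = 0x67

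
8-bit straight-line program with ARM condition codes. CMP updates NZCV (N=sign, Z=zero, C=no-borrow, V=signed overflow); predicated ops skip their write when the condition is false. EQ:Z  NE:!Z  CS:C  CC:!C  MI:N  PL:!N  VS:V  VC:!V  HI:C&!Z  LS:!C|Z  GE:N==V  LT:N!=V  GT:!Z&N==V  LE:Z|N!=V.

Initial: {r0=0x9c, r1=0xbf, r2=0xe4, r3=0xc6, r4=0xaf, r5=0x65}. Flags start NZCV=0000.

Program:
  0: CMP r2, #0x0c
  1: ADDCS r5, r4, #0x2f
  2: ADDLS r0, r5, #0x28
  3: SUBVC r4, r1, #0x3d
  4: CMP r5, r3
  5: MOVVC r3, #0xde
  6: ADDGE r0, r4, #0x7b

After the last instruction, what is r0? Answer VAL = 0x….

[0] flags=1010 → (cmp)
[1] flags=1010 CS?T → r5=0xde
[2] flags=1010 LS?F → skip
[3] flags=1010 VC?T → r4=0x82
[4] flags=0010 → (cmp)
[5] flags=0010 VC?T → r3=0xde
[6] flags=0010 GE?T → r0=0xfd

VAL = 0xfd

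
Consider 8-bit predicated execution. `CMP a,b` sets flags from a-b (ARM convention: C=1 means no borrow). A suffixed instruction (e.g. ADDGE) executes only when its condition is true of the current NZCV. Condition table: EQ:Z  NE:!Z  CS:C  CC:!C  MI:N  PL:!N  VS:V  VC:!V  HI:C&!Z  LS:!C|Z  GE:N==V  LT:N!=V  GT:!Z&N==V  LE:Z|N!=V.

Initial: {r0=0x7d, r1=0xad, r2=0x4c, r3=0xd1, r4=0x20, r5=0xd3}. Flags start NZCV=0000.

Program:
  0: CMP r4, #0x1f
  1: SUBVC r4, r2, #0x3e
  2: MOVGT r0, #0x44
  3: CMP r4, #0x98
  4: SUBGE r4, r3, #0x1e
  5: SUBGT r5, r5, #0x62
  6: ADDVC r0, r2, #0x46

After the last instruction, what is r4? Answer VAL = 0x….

VAL = 0xb3

0: ✓ CMP  NZCV=0010
1: ✓ SUBVC  r4←0x0e
2: ✓ MOVGT  r0←0x44
3: ✓ CMP  NZCV=0000
4: ✓ SUBGE  r4←0xb3
5: ✓ SUBGT  r5←0x71
6: ✓ ADDVC  r0←0x92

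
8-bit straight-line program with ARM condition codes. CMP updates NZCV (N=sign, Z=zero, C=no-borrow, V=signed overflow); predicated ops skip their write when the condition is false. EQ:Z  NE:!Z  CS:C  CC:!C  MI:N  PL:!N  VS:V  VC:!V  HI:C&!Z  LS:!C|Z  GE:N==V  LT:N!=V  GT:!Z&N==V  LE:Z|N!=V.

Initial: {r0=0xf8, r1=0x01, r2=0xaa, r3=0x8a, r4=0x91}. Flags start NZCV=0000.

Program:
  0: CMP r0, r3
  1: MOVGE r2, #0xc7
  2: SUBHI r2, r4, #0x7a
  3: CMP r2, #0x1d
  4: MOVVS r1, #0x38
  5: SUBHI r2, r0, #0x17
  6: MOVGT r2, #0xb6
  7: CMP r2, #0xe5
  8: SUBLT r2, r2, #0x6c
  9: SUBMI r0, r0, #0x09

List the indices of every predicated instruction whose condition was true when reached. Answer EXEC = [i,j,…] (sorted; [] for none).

0: ✓ CMP  NZCV=0010
1: ✓ MOVGE  r2←0xc7
2: ✓ SUBHI  r2←0x17
3: ✓ CMP  NZCV=1000
4: · MOVVS
5: · SUBHI
6: · MOVGT
7: ✓ CMP  NZCV=0000
8: · SUBLT
9: · SUBMI

EXEC = [1,2]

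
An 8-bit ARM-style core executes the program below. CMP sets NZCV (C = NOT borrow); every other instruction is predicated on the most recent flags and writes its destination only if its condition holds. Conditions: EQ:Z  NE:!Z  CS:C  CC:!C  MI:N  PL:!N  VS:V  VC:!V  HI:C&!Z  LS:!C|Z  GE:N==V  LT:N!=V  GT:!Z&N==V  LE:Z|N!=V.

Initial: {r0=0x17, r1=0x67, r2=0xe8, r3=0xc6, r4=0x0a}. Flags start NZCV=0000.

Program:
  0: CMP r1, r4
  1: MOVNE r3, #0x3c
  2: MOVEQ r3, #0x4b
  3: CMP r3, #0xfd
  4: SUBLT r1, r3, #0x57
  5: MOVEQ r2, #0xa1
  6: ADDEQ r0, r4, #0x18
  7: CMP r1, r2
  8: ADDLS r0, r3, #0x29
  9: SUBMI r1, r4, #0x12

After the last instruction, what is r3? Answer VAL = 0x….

VAL = 0x3c

[0] flags=0010 → (cmp)
[1] flags=0010 NE?T → r3=0x3c
[2] flags=0010 EQ?F → skip
[3] flags=0000 → (cmp)
[4] flags=0000 LT?F → skip
[5] flags=0000 EQ?F → skip
[6] flags=0000 EQ?F → skip
[7] flags=0000 → (cmp)
[8] flags=0000 LS?T → r0=0x65
[9] flags=0000 MI?F → skip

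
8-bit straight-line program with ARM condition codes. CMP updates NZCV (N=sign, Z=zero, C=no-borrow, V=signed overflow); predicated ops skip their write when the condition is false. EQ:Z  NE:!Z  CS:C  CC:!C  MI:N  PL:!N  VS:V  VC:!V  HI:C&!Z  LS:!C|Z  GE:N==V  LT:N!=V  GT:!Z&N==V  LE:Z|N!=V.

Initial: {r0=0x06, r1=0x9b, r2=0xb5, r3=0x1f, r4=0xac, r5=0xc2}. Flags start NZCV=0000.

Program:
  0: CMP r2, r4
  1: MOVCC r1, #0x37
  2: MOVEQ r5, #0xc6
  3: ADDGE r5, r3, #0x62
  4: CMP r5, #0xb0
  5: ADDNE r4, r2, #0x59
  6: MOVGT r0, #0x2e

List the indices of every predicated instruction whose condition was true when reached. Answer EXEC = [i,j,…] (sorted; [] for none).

EXEC = [3,5]

0: ✓ CMP  NZCV=0010
1: · MOVCC
2: · MOVEQ
3: ✓ ADDGE  r5←0x81
4: ✓ CMP  NZCV=1000
5: ✓ ADDNE  r4←0x0e
6: · MOVGT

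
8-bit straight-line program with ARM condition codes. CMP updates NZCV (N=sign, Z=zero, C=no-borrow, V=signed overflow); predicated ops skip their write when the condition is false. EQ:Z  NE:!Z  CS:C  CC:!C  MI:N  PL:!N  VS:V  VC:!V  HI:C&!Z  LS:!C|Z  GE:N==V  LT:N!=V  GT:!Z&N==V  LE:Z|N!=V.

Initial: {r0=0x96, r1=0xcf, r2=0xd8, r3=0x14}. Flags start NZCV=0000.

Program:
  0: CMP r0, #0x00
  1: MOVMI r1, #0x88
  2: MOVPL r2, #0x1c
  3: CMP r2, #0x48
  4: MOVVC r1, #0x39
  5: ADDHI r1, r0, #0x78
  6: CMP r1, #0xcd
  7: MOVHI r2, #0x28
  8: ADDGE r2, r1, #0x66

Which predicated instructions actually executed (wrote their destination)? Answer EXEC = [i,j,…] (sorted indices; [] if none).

0: ✓ CMP  NZCV=1010
1: ✓ MOVMI  r1←0x88
2: · MOVPL
3: ✓ CMP  NZCV=1010
4: ✓ MOVVC  r1←0x39
5: ✓ ADDHI  r1←0x0e
6: ✓ CMP  NZCV=0000
7: · MOVHI
8: ✓ ADDGE  r2←0x74

EXEC = [1,4,5,8]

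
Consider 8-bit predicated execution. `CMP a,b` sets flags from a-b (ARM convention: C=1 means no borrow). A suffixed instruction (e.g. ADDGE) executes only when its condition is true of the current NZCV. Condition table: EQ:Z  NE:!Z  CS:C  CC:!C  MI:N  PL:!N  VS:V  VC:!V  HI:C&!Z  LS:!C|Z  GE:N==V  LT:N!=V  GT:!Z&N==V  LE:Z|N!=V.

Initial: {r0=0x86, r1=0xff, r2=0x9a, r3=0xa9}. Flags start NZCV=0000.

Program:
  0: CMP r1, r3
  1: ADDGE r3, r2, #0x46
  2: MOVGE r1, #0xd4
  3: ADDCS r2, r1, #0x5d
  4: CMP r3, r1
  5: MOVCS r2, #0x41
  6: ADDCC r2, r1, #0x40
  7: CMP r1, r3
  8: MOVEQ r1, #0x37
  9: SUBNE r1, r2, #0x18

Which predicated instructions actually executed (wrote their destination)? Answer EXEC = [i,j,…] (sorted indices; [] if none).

[0] flags=0010 → (cmp)
[1] flags=0010 GE?T → r3=0xe0
[2] flags=0010 GE?T → r1=0xd4
[3] flags=0010 CS?T → r2=0x31
[4] flags=0010 → (cmp)
[5] flags=0010 CS?T → r2=0x41
[6] flags=0010 CC?F → skip
[7] flags=1000 → (cmp)
[8] flags=1000 EQ?F → skip
[9] flags=1000 NE?T → r1=0x29

EXEC = [1,2,3,5,9]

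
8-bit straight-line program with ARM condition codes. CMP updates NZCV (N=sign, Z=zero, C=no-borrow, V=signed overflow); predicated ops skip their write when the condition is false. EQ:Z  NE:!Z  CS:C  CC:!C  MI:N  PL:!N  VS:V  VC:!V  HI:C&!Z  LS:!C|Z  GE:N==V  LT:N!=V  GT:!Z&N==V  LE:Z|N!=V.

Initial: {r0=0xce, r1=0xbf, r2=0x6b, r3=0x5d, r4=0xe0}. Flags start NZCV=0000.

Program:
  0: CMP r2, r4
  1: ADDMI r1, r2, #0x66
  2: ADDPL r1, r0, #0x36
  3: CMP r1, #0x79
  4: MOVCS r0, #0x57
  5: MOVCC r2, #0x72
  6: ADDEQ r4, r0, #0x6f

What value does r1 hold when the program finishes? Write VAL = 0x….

[0] flags=1001 → (cmp)
[1] flags=1001 MI?T → r1=0xd1
[2] flags=1001 PL?F → skip
[3] flags=0011 → (cmp)
[4] flags=0011 CS?T → r0=0x57
[5] flags=0011 CC?F → skip
[6] flags=0011 EQ?F → skip

VAL = 0xd1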